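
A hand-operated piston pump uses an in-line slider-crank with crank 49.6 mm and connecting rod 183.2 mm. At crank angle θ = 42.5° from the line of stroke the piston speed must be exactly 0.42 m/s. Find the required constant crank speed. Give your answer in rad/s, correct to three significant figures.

For an in-line slider-crank, |v_piston| = rω|sinθ|·[1 + r cosθ/√(L² − r² sin²θ)].
With r = 0.0496 m, L = 0.1832 m, θ = 42.5°: the bracketed kinematic factor |dx/dθ| = 0.040313 m.
ω = v/|dx/dθ| = 0.42/0.040313 = 10.418 rad/s.

10.4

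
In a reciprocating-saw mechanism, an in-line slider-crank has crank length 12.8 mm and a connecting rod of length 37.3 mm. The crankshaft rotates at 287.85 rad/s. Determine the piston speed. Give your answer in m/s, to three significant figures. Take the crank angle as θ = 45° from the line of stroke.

3.26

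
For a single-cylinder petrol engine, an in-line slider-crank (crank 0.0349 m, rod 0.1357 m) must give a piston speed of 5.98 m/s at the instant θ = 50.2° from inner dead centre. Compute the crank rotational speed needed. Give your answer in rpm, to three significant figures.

1820

For an in-line slider-crank, |v_piston| = rω|sinθ|·[1 + r cosθ/√(L² − r² sin²θ)].
With r = 0.0349 m, L = 0.1357 m, θ = 50.2°: the bracketed kinematic factor |dx/dθ| = 0.031316 m.
ω = v/|dx/dθ| = 5.98/0.031316 = 190.96 rad/s.
N = 60ω/(2π) = 1823.5 rpm.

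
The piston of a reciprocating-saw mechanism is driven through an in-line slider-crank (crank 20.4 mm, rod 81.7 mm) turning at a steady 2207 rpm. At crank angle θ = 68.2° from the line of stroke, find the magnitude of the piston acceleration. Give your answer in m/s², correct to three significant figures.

204

ω = 2π·2207/60 = 231.1 rad/s
x(θ) = r cosθ + √(L² − r² sin²θ); with ω constant, a = ω²·d²x/dθ².
d²x/dθ² = −r cosθ − r²(cos2θ)/√u − r⁴ sin²2θ/(4u^{3/2}),  u = L² − r² sin²θ = 0.00631612 m².
Substituting r = 0.0204 m, L = 0.0817 m, θ = 68.2°: d²x/dθ² = -0.0038249 m.
a = ω²·d²x/dθ² = (231.1)²·(-0.0038249) = -204.3 m/s²;  |a| = 204.3 m/s².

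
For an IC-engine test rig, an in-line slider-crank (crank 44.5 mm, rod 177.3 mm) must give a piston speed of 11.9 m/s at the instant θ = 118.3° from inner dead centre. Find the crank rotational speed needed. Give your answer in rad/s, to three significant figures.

For an in-line slider-crank, |v_piston| = rω|sinθ|·[1 + r cosθ/√(L² − r² sin²θ)].
With r = 0.0445 m, L = 0.1773 m, θ = 118.3°: the bracketed kinematic factor |dx/dθ| = 0.034401 m.
ω = v/|dx/dθ| = 11.9/0.034401 = 345.92 rad/s.

346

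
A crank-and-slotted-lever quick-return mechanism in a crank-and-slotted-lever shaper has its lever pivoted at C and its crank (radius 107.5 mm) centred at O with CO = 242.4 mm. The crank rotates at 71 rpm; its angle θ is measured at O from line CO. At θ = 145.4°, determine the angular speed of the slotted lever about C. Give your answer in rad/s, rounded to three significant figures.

2.68

ω = 7.435 rad/s (from 71 rpm).
Crank pin A relative to C: A = (d + r cosθ, r sinθ); lever angle φ = atan2(r sinθ, d + r cosθ).
Differentiating tanφ: φ̇ = rω(d cosθ + r)/(d² + r² + 2dr cosθ).
d² + r² + 2dr cosθ = |CA|² = 0.0274154 m²;  d cosθ + r = -0.092028 m.
|ω_lever| = |0.1075·7.435·-0.092028| / 0.0274154 = 2.683 rad/s.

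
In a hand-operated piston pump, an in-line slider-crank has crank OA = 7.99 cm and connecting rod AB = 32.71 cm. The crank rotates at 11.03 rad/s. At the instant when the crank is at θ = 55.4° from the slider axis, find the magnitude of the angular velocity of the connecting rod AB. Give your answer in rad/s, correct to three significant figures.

ω = 11.03 rad/s
The rod makes angle φ with the slider axis where L sinφ = r sinθ; differentiating, L cosφ·φ̇ = r ω cosθ.
L cosφ = √(L² − r² sin²θ) = 0.32042 m.
|ω_rod| = r ω |cosθ| / √(L² − r² sin²θ) = 0.0799·11.03·0.56784/0.32042 = 1.5618 rad/s.

1.56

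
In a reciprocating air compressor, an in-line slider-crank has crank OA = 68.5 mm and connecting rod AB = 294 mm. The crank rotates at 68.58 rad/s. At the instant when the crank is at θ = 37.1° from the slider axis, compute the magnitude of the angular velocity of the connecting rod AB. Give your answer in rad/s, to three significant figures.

12.9

ω = 68.58 rad/s
The rod makes angle φ with the slider axis where L sinφ = r sinθ; differentiating, L cosφ·φ̇ = r ω cosθ.
L cosφ = √(L² − r² sin²θ) = 0.29108 m.
|ω_rod| = r ω |cosθ| / √(L² − r² sin²θ) = 0.0685·68.58·0.79758/0.29108 = 12.872 rad/s.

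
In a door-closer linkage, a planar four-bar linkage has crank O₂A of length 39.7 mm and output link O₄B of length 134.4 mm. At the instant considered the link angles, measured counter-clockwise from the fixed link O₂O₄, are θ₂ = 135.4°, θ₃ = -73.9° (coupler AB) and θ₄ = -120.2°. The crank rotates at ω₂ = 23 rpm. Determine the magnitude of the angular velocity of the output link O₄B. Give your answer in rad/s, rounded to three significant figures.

ω₂ = 2.409 rad/s (from 23 rpm).
Differentiating the loop-closure r₂e^{iθ₂}+r₃e^{iθ₃}=r₁+r₄e^{iθ₄} gives r₂ω₂e^{iθ₂}+r₃ω₃e^{iθ₃}=r₄ω₄e^{iθ₄}.
Eliminating the other unknown: ω₄ = r₂ω₂ sin(θ₂−θ₃) / [r₄ sin(θ₄−θ₃)].
Numerator sine = -0.48938; denominator sine = -0.72297.
Result = 0.0397·2.409·(-0.48938) / (0.1344·(-0.72297)) = +0.48159 rad/s; magnitude 0.48159 rad/s.

0.482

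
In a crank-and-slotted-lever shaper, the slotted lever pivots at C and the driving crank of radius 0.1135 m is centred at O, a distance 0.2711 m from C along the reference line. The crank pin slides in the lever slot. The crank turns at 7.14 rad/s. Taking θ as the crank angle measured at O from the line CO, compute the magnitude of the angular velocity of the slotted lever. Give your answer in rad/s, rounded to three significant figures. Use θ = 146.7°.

ω = 7.14 rad/s
Crank pin A relative to C: A = (d + r cosθ, r sinθ); lever angle φ = atan2(r sinθ, d + r cosθ).
Differentiating tanφ: φ̇ = rω(d cosθ + r)/(d² + r² + 2dr cosθ).
d² + r² + 2dr cosθ = |CA|² = 0.0349421 m²;  d cosθ + r = -0.11309 m.
|ω_lever| = |0.1135·7.14·-0.11309| / 0.0349421 = 2.6228 rad/s.

2.62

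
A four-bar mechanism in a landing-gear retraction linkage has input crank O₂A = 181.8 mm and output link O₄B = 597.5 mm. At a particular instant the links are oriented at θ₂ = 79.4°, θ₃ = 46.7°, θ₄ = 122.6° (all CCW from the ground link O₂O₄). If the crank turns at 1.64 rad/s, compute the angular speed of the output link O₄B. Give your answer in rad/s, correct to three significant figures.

ω₂ = 1.64 rad/s
Differentiating the loop-closure r₂e^{iθ₂}+r₃e^{iθ₃}=r₁+r₄e^{iθ₄} gives r₂ω₂e^{iθ₂}+r₃ω₃e^{iθ₃}=r₄ω₄e^{iθ₄}.
Eliminating the other unknown: ω₄ = r₂ω₂ sin(θ₂−θ₃) / [r₄ sin(θ₄−θ₃)].
Numerator sine = +0.54024; denominator sine = +0.96987.
Result = 0.1818·1.64·(+0.54024) / (0.5975·(+0.96987)) = +0.27795 rad/s; magnitude 0.27795 rad/s.

0.278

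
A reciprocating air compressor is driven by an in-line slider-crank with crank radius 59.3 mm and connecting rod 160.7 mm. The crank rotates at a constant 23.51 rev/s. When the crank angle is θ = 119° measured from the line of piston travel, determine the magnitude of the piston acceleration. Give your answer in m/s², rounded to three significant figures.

ω = 2π·23.5 = 147.7 rad/s
x(θ) = r cosθ + √(L² − r² sin²θ); with ω constant, a = ω²·d²x/dθ².
d²x/dθ² = −r cosθ − r²(cos2θ)/√u − r⁴ sin²2θ/(4u^{3/2}),  u = L² − r² sin²θ = 0.0231345 m².
Substituting r = 0.0593 m, L = 0.1607 m, θ = 119°: d²x/dθ² = +0.040369 m.
a = ω²·d²x/dθ² = (147.7)²·(+0.040369) = +880.87 m/s²;  |a| = 880.87 m/s².

881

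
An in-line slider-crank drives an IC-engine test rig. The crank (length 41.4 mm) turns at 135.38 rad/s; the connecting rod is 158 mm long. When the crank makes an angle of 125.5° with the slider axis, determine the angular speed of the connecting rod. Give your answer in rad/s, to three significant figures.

21.1

ω = 135.4 rad/s
The rod makes angle φ with the slider axis where L sinφ = r sinθ; differentiating, L cosφ·φ̇ = r ω cosθ.
L cosφ = √(L² − r² sin²θ) = 0.15436 m.
|ω_rod| = r ω |cosθ| / √(L² − r² sin²θ) = 0.0414·135.4·0.58070/0.15436 = 21.085 rad/s.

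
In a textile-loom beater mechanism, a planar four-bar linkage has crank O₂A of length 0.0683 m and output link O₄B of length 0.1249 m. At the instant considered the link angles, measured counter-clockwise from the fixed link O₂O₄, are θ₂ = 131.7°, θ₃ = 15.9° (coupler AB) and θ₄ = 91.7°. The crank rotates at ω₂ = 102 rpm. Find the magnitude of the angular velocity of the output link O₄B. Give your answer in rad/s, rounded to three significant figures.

5.42

ω₂ = 10.68 rad/s (from 102 rpm).
Differentiating the loop-closure r₂e^{iθ₂}+r₃e^{iθ₃}=r₁+r₄e^{iθ₄} gives r₂ω₂e^{iθ₂}+r₃ω₃e^{iθ₃}=r₄ω₄e^{iθ₄}.
Eliminating the other unknown: ω₄ = r₂ω₂ sin(θ₂−θ₃) / [r₄ sin(θ₄−θ₃)].
Numerator sine = +0.90032; denominator sine = +0.96945.
Result = 0.0683·10.68·(+0.90032) / (0.1249·(+0.96945)) = +5.4245 rad/s; magnitude 5.4245 rad/s.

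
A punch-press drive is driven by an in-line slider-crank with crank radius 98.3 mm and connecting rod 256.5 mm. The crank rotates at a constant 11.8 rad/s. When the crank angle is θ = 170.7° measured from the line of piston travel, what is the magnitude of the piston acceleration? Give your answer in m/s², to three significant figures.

8.51

ω = 11.8 rad/s
x(θ) = r cosθ + √(L² − r² sin²θ); with ω constant, a = ω²·d²x/dθ².
d²x/dθ² = −r cosθ − r²(cos2θ)/√u − r⁴ sin²2θ/(4u^{3/2}),  u = L² − r² sin²θ = 0.0655399 m².
Substituting r = 0.0983 m, L = 0.2565 m, θ = 170.7°: d²x/dθ² = +0.061093 m.
a = ω²·d²x/dθ² = (11.8)²·(+0.061093) = +8.5066 m/s²;  |a| = 8.5066 m/s².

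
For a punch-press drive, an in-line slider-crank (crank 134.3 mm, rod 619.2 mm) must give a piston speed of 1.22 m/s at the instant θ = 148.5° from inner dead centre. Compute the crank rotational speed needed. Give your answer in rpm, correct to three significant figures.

For an in-line slider-crank, |v_piston| = rω|sinθ|·[1 + r cosθ/√(L² − r² sin²θ)].
With r = 0.1343 m, L = 0.6192 m, θ = 148.5°: the bracketed kinematic factor |dx/dθ| = 0.05711 m.
ω = v/|dx/dθ| = 1.22/0.05711 = 21.362 rad/s.
N = 60ω/(2π) = 203.99 rpm.

204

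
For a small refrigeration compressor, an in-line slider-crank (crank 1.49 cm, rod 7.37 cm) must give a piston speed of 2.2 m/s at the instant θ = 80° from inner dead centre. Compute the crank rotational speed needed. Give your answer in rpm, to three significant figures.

1380

For an in-line slider-crank, |v_piston| = rω|sinθ|·[1 + r cosθ/√(L² − r² sin²θ)].
With r = 0.0149 m, L = 0.0737 m, θ = 80°: the bracketed kinematic factor |dx/dθ| = 0.015199 m.
ω = v/|dx/dθ| = 2.2/0.015199 = 144.74 rad/s.
N = 60ω/(2π) = 1382.2 rpm.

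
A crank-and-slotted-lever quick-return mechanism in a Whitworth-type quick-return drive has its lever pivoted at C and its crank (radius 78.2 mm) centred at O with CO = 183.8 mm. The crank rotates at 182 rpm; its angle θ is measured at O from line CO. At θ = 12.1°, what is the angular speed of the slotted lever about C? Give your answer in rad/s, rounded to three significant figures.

5.65

ω = 19.06 rad/s (from 182 rpm).
Crank pin A relative to C: A = (d + r cosθ, r sinθ); lever angle φ = atan2(r sinθ, d + r cosθ).
Differentiating tanφ: φ̇ = rω(d cosθ + r)/(d² + r² + 2dr cosθ).
d² + r² + 2dr cosθ = |CA|² = 0.0680053 m²;  d cosθ + r = +0.25792 m.
|ω_lever| = |0.0782·19.06·+0.25792| / 0.0680053 = 5.6525 rad/s.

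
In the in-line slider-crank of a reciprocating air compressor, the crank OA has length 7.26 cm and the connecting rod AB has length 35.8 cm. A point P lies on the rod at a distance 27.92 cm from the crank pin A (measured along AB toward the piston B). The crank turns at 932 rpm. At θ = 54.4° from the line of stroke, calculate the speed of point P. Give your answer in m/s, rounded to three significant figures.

6.36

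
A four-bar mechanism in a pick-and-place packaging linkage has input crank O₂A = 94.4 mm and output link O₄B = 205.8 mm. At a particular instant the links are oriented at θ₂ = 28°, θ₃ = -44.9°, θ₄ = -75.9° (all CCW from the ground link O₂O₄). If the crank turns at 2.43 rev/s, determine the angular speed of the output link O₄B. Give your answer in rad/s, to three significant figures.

ω₂ = 15.27 rad/s (from 2.43 rev/s).
Differentiating the loop-closure r₂e^{iθ₂}+r₃e^{iθ₃}=r₁+r₄e^{iθ₄} gives r₂ω₂e^{iθ₂}+r₃ω₃e^{iθ₃}=r₄ω₄e^{iθ₄}.
Eliminating the other unknown: ω₄ = r₂ω₂ sin(θ₂−θ₃) / [r₄ sin(θ₄−θ₃)].
Numerator sine = +0.95579; denominator sine = -0.51504.
Result = 0.0944·15.27·(+0.95579) / (0.2058·(-0.51504)) = -12.997 rad/s; magnitude 12.997 rad/s.

13.0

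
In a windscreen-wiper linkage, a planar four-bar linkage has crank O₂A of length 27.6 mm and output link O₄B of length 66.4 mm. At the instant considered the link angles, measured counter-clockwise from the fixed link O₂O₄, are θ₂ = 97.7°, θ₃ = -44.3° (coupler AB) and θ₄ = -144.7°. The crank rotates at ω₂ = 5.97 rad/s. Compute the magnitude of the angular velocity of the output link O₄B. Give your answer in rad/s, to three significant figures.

1.55

ω₂ = 5.97 rad/s
Differentiating the loop-closure r₂e^{iθ₂}+r₃e^{iθ₃}=r₁+r₄e^{iθ₄} gives r₂ω₂e^{iθ₂}+r₃ω₃e^{iθ₃}=r₄ω₄e^{iθ₄}.
Eliminating the other unknown: ω₄ = r₂ω₂ sin(θ₂−θ₃) / [r₄ sin(θ₄−θ₃)].
Numerator sine = +0.61566; denominator sine = -0.98357.
Result = 0.0276·5.97·(+0.61566) / (0.0664·(-0.98357)) = -1.5533 rad/s; magnitude 1.5533 rad/s.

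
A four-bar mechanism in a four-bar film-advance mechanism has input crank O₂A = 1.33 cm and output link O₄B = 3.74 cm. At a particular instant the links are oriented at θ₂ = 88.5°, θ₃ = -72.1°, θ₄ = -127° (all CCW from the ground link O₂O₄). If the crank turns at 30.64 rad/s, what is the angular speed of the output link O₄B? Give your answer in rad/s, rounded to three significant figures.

4.42

ω₂ = 30.64 rad/s
Differentiating the loop-closure r₂e^{iθ₂}+r₃e^{iθ₃}=r₁+r₄e^{iθ₄} gives r₂ω₂e^{iθ₂}+r₃ω₃e^{iθ₃}=r₄ω₄e^{iθ₄}.
Eliminating the other unknown: ω₄ = r₂ω₂ sin(θ₂−θ₃) / [r₄ sin(θ₄−θ₃)].
Numerator sine = +0.33216; denominator sine = -0.81815.
Result = 0.0133·30.64·(+0.33216) / (0.0374·(-0.81815)) = -4.4237 rad/s; magnitude 4.4237 rad/s.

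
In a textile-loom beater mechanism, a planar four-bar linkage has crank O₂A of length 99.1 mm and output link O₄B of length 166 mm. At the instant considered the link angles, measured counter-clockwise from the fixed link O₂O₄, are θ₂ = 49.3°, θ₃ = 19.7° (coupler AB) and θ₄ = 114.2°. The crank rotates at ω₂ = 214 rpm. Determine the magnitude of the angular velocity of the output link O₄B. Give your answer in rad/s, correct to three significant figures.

6.63

ω₂ = 22.41 rad/s (from 214 rpm).
Differentiating the loop-closure r₂e^{iθ₂}+r₃e^{iθ₃}=r₁+r₄e^{iθ₄} gives r₂ω₂e^{iθ₂}+r₃ω₃e^{iθ₃}=r₄ω₄e^{iθ₄}.
Eliminating the other unknown: ω₄ = r₂ω₂ sin(θ₂−θ₃) / [r₄ sin(θ₄−θ₃)].
Numerator sine = +0.49394; denominator sine = +0.99692.
Result = 0.0991·22.41·(+0.49394) / (0.166·(+0.99692)) = +6.6286 rad/s; magnitude 6.6286 rad/s.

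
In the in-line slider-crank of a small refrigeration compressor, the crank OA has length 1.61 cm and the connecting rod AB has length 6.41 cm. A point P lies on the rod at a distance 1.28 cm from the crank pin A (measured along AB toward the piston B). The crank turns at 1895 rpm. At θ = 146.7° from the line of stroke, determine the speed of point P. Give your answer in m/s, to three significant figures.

ω = 198.4 rad/s.  Crank-pin speed |V_A| = rω = 3.1949 m/s, perpendicular to OA.
Rod angle: sinφ = −(r/L) sinθ ⇒ φ = -7.926°; ω_rod = −rω cosθ/√(L²−r²sin²θ) = +42.061 rad/s.
V_P = V_A + ω_rod × AP, with AP = 0.0128 m along the rod.
Components: V_Px = −rω sinθ − a·ω_rod·sinφ = -1.6799 m/s;  V_Py = rω cosθ + a·ω_rod·cosφ = -2.1371 m/s.
|V_P| = √(V_Px² + V_Py²) = 2.7183 m/s.

2.72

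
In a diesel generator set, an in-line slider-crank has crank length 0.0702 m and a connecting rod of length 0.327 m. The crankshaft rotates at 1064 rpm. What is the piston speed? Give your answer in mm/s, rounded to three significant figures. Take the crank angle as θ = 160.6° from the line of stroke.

2070

ω = 2π·1064/60 = 111.4 rad/s
For an in-line slider-crank, x = r cosθ + √(L² − r² sin²θ), so v = −rω sinθ·[1 + r cosθ/√(L² − r² sin²θ)].
With r = 0.0702 m, L = 0.327 m, θ = 160.6°: √(L² − r² sin²θ) = 0.32617 m.
v = −0.0702·111.4·0.33216·[1 + 0.0702·-0.94322/0.32617] = -2.0707 m/s.
|v| = 2.0707 m/s = 2070.7 mm/s.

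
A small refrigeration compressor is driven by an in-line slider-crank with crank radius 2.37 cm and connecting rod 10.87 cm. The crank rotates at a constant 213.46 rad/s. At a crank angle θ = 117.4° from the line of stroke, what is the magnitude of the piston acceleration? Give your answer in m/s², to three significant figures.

ω = 213.5 rad/s
x(θ) = r cosθ + √(L² − r² sin²θ); with ω constant, a = ω²·d²x/dθ².
d²x/dθ² = −r cosθ − r²(cos2θ)/√u − r⁴ sin²2θ/(4u^{3/2}),  u = L² − r² sin²θ = 0.011373 m².
Substituting r = 0.0237 m, L = 0.1087 m, θ = 117.4°: d²x/dθ² = +0.013899 m.
a = ω²·d²x/dθ² = (213.5)²·(+0.013899) = +633.33 m/s²;  |a| = 633.33 m/s².

633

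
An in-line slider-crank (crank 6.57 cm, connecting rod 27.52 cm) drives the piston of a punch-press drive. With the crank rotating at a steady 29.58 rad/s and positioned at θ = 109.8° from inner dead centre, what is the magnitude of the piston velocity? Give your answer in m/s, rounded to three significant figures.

ω = 29.58 rad/s
For an in-line slider-crank, x = r cosθ + √(L² − r² sin²θ), so v = −rω sinθ·[1 + r cosθ/√(L² − r² sin²θ)].
With r = 0.0657 m, L = 0.2752 m, θ = 109.8°: √(L² − r² sin²θ) = 0.26817 m.
v = −0.0657·29.58·0.94088·[1 + 0.0657·-0.33874/0.26817] = -1.6768 m/s.
|v| = 1.6768 m/s.

1.68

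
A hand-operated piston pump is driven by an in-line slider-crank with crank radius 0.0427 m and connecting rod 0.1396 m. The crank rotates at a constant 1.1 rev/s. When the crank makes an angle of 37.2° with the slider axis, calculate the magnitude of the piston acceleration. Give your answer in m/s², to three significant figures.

ω = 2π·1.1 = 6.912 rad/s
x(θ) = r cosθ + √(L² − r² sin²θ); with ω constant, a = ω²·d²x/dθ².
d²x/dθ² = −r cosθ − r²(cos2θ)/√u − r⁴ sin²2θ/(4u^{3/2}),  u = L² − r² sin²θ = 0.0188217 m².
Substituting r = 0.0427 m, L = 0.1396 m, θ = 37.2°: d²x/dθ² = -0.037884 m.
a = ω²·d²x/dθ² = (6.912)²·(-0.037884) = -1.8097 m/s²;  |a| = 1.8097 m/s².

1.81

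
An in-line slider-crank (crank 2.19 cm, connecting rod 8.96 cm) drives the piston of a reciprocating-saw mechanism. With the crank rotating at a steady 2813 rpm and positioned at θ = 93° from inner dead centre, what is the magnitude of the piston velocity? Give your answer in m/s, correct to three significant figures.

6.36

ω = 2π·2813/60 = 294.6 rad/s
For an in-line slider-crank, x = r cosθ + √(L² − r² sin²θ), so v = −rω sinθ·[1 + r cosθ/√(L² − r² sin²θ)].
With r = 0.0219 m, L = 0.0896 m, θ = 93°: √(L² − r² sin²θ) = 0.08689 m.
v = −0.0219·294.6·0.99863·[1 + 0.0219·-0.05234/0.08689] = -6.3574 m/s.
|v| = 6.3574 m/s.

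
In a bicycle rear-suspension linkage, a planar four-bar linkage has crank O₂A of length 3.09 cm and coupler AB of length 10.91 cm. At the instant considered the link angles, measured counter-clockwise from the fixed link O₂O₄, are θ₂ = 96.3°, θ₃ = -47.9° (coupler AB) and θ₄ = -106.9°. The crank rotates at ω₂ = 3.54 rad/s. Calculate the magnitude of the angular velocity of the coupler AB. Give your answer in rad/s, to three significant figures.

0.461

ω₂ = 3.54 rad/s
Differentiating the loop-closure r₂e^{iθ₂}+r₃e^{iθ₃}=r₁+r₄e^{iθ₄} gives r₂ω₂e^{iθ₂}+r₃ω₃e^{iθ₃}=r₄ω₄e^{iθ₄}.
Eliminating the other unknown: ω₃ = r₂ω₂ sin(θ₄−θ₂) / [r₃ sin(θ₃−θ₄)].
Numerator sine = +0.39394; denominator sine = +0.85717.
Result = 0.0309·3.54·(+0.39394) / (0.1091·(+0.85717)) = +0.46079 rad/s; magnitude 0.46079 rad/s.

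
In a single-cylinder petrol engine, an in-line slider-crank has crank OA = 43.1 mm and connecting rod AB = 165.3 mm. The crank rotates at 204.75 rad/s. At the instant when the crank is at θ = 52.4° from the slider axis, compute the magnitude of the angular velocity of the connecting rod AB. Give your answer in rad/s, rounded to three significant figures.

33.3

ω = 204.8 rad/s
The rod makes angle φ with the slider axis where L sinφ = r sinθ; differentiating, L cosφ·φ̇ = r ω cosθ.
L cosφ = √(L² − r² sin²θ) = 0.16173 m.
|ω_rod| = r ω |cosθ| / √(L² − r² sin²θ) = 0.0431·204.8·0.61015/0.16173 = 33.291 rad/s.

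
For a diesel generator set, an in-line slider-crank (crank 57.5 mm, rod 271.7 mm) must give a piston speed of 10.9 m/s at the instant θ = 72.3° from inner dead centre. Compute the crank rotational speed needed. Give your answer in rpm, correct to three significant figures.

For an in-line slider-crank, |v_piston| = rω|sinθ|·[1 + r cosθ/√(L² − r² sin²θ)].
With r = 0.0575 m, L = 0.2717 m, θ = 72.3°: the bracketed kinematic factor |dx/dθ| = 0.058376 m.
ω = v/|dx/dθ| = 10.9/0.058376 = 186.72 rad/s.
N = 60ω/(2π) = 1783 rpm.

1780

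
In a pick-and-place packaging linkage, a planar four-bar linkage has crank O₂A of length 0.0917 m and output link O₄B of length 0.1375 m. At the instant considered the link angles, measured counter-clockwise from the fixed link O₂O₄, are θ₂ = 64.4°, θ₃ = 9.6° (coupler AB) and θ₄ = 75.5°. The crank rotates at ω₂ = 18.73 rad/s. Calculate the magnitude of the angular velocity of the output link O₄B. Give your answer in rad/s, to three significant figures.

11.2

ω₂ = 18.73 rad/s
Differentiating the loop-closure r₂e^{iθ₂}+r₃e^{iθ₃}=r₁+r₄e^{iθ₄} gives r₂ω₂e^{iθ₂}+r₃ω₃e^{iθ₃}=r₄ω₄e^{iθ₄}.
Eliminating the other unknown: ω₄ = r₂ω₂ sin(θ₂−θ₃) / [r₄ sin(θ₄−θ₃)].
Numerator sine = +0.81714; denominator sine = +0.91283.
Result = 0.0917·18.73·(+0.81714) / (0.1375·(+0.91283)) = +11.182 rad/s; magnitude 11.182 rad/s.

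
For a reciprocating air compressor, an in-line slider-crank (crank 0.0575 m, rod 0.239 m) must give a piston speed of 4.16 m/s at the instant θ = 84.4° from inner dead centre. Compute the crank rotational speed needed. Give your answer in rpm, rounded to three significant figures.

678

For an in-line slider-crank, |v_piston| = rω|sinθ|·[1 + r cosθ/√(L² − r² sin²θ)].
With r = 0.0575 m, L = 0.239 m, θ = 84.4°: the bracketed kinematic factor |dx/dθ| = 0.058609 m.
ω = v/|dx/dθ| = 4.16/0.058609 = 70.978 rad/s.
N = 60ω/(2π) = 677.79 rpm.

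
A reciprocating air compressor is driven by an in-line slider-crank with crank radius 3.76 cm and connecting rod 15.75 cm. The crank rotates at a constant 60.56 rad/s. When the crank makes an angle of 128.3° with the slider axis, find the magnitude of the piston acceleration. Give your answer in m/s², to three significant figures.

92.8

ω = 60.56 rad/s
x(θ) = r cosθ + √(L² − r² sin²θ); with ω constant, a = ω²·d²x/dθ².
d²x/dθ² = −r cosθ − r²(cos2θ)/√u − r⁴ sin²2θ/(4u^{3/2}),  u = L² − r² sin²θ = 0.0239356 m².
Substituting r = 0.0376 m, L = 0.1575 m, θ = 128.3°: d²x/dθ² = +0.025294 m.
a = ω²·d²x/dθ² = (60.56)²·(+0.025294) = +92.765 m/s²;  |a| = 92.765 m/s².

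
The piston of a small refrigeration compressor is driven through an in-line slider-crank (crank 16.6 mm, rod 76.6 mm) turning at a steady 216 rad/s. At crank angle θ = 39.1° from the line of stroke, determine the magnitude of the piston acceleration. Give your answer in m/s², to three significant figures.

638

ω = 216 rad/s
x(θ) = r cosθ + √(L² − r² sin²θ); with ω constant, a = ω²·d²x/dθ².
d²x/dθ² = −r cosθ − r²(cos2θ)/√u − r⁴ sin²2θ/(4u^{3/2}),  u = L² − r² sin²θ = 0.00575796 m².
Substituting r = 0.0166 m, L = 0.0766 m, θ = 39.1°: d²x/dθ² = -0.013667 m.
a = ω²·d²x/dθ² = (216)²·(-0.013667) = -637.63 m/s²;  |a| = 637.63 m/s².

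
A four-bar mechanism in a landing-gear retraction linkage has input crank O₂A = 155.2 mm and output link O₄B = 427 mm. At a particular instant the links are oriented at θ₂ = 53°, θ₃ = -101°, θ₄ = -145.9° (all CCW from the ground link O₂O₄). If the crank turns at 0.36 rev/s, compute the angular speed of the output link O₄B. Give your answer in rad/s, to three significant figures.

ω₂ = 2.262 rad/s (from 0.36 rev/s).
Differentiating the loop-closure r₂e^{iθ₂}+r₃e^{iθ₃}=r₁+r₄e^{iθ₄} gives r₂ω₂e^{iθ₂}+r₃ω₃e^{iθ₃}=r₄ω₄e^{iθ₄}.
Eliminating the other unknown: ω₄ = r₂ω₂ sin(θ₂−θ₃) / [r₄ sin(θ₄−θ₃)].
Numerator sine = +0.43837; denominator sine = -0.70587.
Result = 0.1552·2.262·(+0.43837) / (0.427·(-0.70587)) = -0.51058 rad/s; magnitude 0.51058 rad/s.

0.511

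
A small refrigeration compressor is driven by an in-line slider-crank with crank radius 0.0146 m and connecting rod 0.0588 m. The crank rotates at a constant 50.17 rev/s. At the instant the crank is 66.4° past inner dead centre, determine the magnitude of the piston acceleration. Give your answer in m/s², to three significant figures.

ω = 2π·50.2 = 315.2 rad/s
x(θ) = r cosθ + √(L² − r² sin²θ); with ω constant, a = ω²·d²x/dθ².
d²x/dθ² = −r cosθ − r²(cos2θ)/√u − r⁴ sin²2θ/(4u^{3/2}),  u = L² − r² sin²θ = 0.00327845 m².
Substituting r = 0.0146 m, L = 0.0588 m, θ = 66.4°: d²x/dθ² = -0.0033482 m.
a = ω²·d²x/dθ² = (315.2)²·(-0.0033482) = -332.71 m/s²;  |a| = 332.71 m/s².

333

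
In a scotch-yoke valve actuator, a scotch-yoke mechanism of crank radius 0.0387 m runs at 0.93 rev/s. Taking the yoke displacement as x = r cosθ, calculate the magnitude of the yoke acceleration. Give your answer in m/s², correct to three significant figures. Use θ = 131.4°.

0.874

ω = 5.843 rad/s (from 0.93 rev/s).
x = r cosθ ⇒ ẍ = −rω² cosθ (ω constant).
|a| = rω²|cosθ| = 0.0387·(5.843)²·|cos 131.4°| = 0.87386 m/s².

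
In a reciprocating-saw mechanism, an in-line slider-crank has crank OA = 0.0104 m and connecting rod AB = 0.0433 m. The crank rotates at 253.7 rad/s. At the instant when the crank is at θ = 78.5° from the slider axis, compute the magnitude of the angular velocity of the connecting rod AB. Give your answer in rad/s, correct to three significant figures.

12.5

ω = 253.7 rad/s
The rod makes angle φ with the slider axis where L sinφ = r sinθ; differentiating, L cosφ·φ̇ = r ω cosθ.
L cosφ = √(L² − r² sin²θ) = 0.042084 m.
|ω_rod| = r ω |cosθ| / √(L² − r² sin²θ) = 0.0104·253.7·0.19937/0.042084 = 12.5 rad/s.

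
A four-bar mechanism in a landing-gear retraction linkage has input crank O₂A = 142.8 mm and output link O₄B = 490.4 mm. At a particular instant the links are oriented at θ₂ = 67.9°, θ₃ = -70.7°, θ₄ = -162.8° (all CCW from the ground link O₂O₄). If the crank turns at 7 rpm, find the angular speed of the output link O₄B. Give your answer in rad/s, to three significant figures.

0.141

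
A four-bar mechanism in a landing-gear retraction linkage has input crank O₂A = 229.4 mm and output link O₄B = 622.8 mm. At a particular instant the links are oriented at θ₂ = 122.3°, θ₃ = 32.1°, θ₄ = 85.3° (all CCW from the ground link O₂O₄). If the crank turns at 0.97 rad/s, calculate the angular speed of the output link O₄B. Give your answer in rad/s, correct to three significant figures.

ω₂ = 0.97 rad/s
Differentiating the loop-closure r₂e^{iθ₂}+r₃e^{iθ₃}=r₁+r₄e^{iθ₄} gives r₂ω₂e^{iθ₂}+r₃ω₃e^{iθ₃}=r₄ω₄e^{iθ₄}.
Eliminating the other unknown: ω₄ = r₂ω₂ sin(θ₂−θ₃) / [r₄ sin(θ₄−θ₃)].
Numerator sine = +0.99999; denominator sine = +0.80073.
Result = 0.2294·0.97·(+0.99999) / (0.6228·(+0.80073)) = +0.4462 rad/s; magnitude 0.4462 rad/s.

0.446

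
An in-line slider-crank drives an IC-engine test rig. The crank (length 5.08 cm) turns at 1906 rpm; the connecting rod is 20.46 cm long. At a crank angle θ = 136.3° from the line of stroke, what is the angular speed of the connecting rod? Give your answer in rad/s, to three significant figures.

36.4

ω = 199.6 rad/s (converted from 1906 rpm).
The rod makes angle φ with the slider axis where L sinφ = r sinθ; differentiating, L cosφ·φ̇ = r ω cosθ.
L cosφ = √(L² − r² sin²θ) = 0.20157 m.
|ω_rod| = r ω |cosθ| / √(L² − r² sin²θ) = 0.0508·199.6·0.72297/0.20157 = 36.368 rad/s.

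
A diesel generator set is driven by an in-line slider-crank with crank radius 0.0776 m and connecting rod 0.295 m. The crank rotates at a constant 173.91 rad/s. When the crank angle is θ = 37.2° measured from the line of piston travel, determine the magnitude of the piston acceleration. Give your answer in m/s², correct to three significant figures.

2050

ω = 173.9 rad/s
x(θ) = r cosθ + √(L² − r² sin²θ); with ω constant, a = ω²·d²x/dθ².
d²x/dθ² = −r cosθ − r²(cos2θ)/√u − r⁴ sin²2θ/(4u^{3/2}),  u = L² − r² sin²θ = 0.0848238 m².
Substituting r = 0.0776 m, L = 0.295 m, θ = 37.2°: d²x/dθ² = -0.067711 m.
a = ω²·d²x/dθ² = (173.9)²·(-0.067711) = -2047.9 m/s²;  |a| = 2047.9 m/s².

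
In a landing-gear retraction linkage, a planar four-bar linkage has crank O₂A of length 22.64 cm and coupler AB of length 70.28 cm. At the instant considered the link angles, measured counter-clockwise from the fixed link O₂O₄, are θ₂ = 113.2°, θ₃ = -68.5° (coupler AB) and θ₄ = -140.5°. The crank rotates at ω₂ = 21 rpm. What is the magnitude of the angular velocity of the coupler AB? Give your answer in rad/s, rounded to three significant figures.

ω₂ = 2.199 rad/s (from 21 rpm).
Differentiating the loop-closure r₂e^{iθ₂}+r₃e^{iθ₃}=r₁+r₄e^{iθ₄} gives r₂ω₂e^{iθ₂}+r₃ω₃e^{iθ₃}=r₄ω₄e^{iθ₄}.
Eliminating the other unknown: ω₃ = r₂ω₂ sin(θ₄−θ₂) / [r₃ sin(θ₃−θ₄)].
Numerator sine = +0.95981; denominator sine = +0.95106.
Result = 0.2264·2.199·(+0.95981) / (0.7028·(+0.95106)) = +0.71494 rad/s; magnitude 0.71494 rad/s.

0.715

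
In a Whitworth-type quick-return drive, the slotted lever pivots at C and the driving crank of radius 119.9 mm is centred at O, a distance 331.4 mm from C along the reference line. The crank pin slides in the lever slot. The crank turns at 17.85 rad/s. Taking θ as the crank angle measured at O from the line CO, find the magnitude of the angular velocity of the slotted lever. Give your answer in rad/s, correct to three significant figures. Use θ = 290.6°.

3.33

ω = 17.85 rad/s
Crank pin A relative to C: A = (d + r cosθ, r sinθ); lever angle φ = atan2(r sinθ, d + r cosθ).
Differentiating tanφ: φ̇ = rω(d cosθ + r)/(d² + r² + 2dr cosθ).
d² + r² + 2dr cosθ = |CA|² = 0.152163 m²;  d cosθ + r = +0.2365 m.
|ω_lever| = |0.1199·17.85·+0.2365| / 0.152163 = 3.3264 rad/s.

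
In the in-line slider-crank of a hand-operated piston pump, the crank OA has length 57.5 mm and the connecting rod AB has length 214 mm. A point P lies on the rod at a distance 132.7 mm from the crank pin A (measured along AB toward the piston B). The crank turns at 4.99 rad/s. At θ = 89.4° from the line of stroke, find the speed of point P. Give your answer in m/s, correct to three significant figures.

0.287

ω = 4.99 rad/s.  Crank-pin speed |V_A| = rω = 0.28693 m/s, perpendicular to OA.
Rod angle: sinφ = −(r/L) sinθ ⇒ φ = -15.586°; ω_rod = −rω cosθ/√(L²−r²sin²θ) = -0.014576 rad/s.
V_P = V_A + ω_rod × AP, with AP = 0.1327 m along the rod.
Components: V_Px = −rω sinθ − a·ω_rod·sinφ = -0.28743 m/s;  V_Py = rω cosθ + a·ω_rod·cosφ = +0.0011415 m/s.
|V_P| = √(V_Px² + V_Py²) = 0.28743 m/s.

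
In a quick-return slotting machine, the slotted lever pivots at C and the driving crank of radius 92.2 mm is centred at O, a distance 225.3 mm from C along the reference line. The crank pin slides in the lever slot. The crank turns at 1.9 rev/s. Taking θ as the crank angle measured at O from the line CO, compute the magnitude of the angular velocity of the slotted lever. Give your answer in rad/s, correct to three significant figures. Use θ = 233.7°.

ω = 11.94 rad/s (from 1.9 rev/s).
Crank pin A relative to C: A = (d + r cosθ, r sinθ); lever angle φ = atan2(r sinθ, d + r cosθ).
Differentiating tanφ: φ̇ = rω(d cosθ + r)/(d² + r² + 2dr cosθ).
d² + r² + 2dr cosθ = |CA|² = 0.0346656 m²;  d cosθ + r = -0.041181 m.
|ω_lever| = |0.0922·11.94·-0.041181| / 0.0346656 = 1.3076 rad/s.

1.31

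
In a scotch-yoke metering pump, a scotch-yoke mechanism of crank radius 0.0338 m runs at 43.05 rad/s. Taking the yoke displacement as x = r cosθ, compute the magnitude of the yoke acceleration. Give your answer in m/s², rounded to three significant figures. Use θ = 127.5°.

ω = 43.05 rad/s
x = r cosθ ⇒ ẍ = −rω² cosθ (ω constant).
|a| = rω²|cosθ| = 0.0338·(43.05)²·|cos 127.5°| = 38.134 m/s².

38.1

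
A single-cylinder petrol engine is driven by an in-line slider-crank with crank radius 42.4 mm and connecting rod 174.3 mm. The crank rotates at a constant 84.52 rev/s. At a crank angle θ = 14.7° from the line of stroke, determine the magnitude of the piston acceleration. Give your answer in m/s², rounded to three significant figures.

14100

ω = 2π·84.5 = 531.1 rad/s
x(θ) = r cosθ + √(L² − r² sin²θ); with ω constant, a = ω²·d²x/dθ².
d²x/dθ² = −r cosθ − r²(cos2θ)/√u − r⁴ sin²2θ/(4u^{3/2}),  u = L² − r² sin²θ = 0.0302647 m².
Substituting r = 0.0424 m, L = 0.1743 m, θ = 14.7°: d²x/dθ² = -0.050052 m.
a = ω²·d²x/dθ² = (531.1)²·(-0.050052) = -14116 m/s²;  |a| = 14116 m/s².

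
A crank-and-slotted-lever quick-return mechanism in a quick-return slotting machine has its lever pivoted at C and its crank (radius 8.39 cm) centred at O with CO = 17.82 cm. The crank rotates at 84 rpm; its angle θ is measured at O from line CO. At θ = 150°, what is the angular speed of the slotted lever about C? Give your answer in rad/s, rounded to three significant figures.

4.03

ω = 8.796 rad/s (from 84 rpm).
Crank pin A relative to C: A = (d + r cosθ, r sinθ); lever angle φ = atan2(r sinθ, d + r cosθ).
Differentiating tanφ: φ̇ = rω(d cosθ + r)/(d² + r² + 2dr cosθ).
d² + r² + 2dr cosθ = |CA|² = 0.0128986 m²;  d cosθ + r = -0.070426 m.
|ω_lever| = |0.0839·8.796·-0.070426| / 0.0128986 = 4.0296 rad/s.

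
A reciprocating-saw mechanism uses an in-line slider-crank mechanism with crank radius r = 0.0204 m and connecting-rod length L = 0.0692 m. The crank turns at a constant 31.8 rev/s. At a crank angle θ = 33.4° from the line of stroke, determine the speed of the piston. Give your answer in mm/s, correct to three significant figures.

2800

ω = 2π·31.8 = 199.8 rad/s
For an in-line slider-crank, x = r cosθ + √(L² − r² sin²θ), so v = −rω sinθ·[1 + r cosθ/√(L² − r² sin²θ)].
With r = 0.0204 m, L = 0.0692 m, θ = 33.4°: √(L² − r² sin²θ) = 0.068283 m.
v = −0.0204·199.8·0.55048·[1 + 0.0204·0.83485/0.068283] = -2.8034 m/s.
|v| = 2.8034 m/s = 2803.4 mm/s.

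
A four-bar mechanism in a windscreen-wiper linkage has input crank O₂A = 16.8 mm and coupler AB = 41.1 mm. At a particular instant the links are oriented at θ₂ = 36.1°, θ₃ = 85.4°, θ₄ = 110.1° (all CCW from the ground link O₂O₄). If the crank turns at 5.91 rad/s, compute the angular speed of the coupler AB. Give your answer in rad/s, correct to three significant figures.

5.56

ω₂ = 5.91 rad/s
Differentiating the loop-closure r₂e^{iθ₂}+r₃e^{iθ₃}=r₁+r₄e^{iθ₄} gives r₂ω₂e^{iθ₂}+r₃ω₃e^{iθ₃}=r₄ω₄e^{iθ₄}.
Eliminating the other unknown: ω₃ = r₂ω₂ sin(θ₄−θ₂) / [r₃ sin(θ₃−θ₄)].
Numerator sine = +0.96126; denominator sine = -0.41787.
Result = 0.0168·5.91·(+0.96126) / (0.0411·(-0.41787)) = -5.5572 rad/s; magnitude 5.5572 rad/s.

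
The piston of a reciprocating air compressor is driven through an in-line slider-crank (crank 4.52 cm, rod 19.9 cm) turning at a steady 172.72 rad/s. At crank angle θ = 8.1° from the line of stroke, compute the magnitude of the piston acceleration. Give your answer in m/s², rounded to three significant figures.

ω = 172.7 rad/s
x(θ) = r cosθ + √(L² − r² sin²θ); with ω constant, a = ω²·d²x/dθ².
d²x/dθ² = −r cosθ − r²(cos2θ)/√u − r⁴ sin²2θ/(4u^{3/2}),  u = L² − r² sin²θ = 0.0395604 m².
Substituting r = 0.0452 m, L = 0.199 m, θ = 8.1°: d²x/dθ² = -0.054623 m.
a = ω²·d²x/dθ² = (172.7)²·(-0.054623) = -1629.5 m/s²;  |a| = 1629.5 m/s².

1630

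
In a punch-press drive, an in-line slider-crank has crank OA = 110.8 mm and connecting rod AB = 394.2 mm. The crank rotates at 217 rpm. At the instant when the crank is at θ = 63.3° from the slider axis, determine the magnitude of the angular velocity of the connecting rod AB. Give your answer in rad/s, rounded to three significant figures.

ω = 22.72 rad/s (converted from 217 rpm).
The rod makes angle φ with the slider axis where L sinφ = r sinθ; differentiating, L cosφ·φ̇ = r ω cosθ.
L cosφ = √(L² − r² sin²θ) = 0.38157 m.
|ω_rod| = r ω |cosθ| / √(L² − r² sin²θ) = 0.1108·22.72·0.44932/0.38157 = 2.9649 rad/s.

2.96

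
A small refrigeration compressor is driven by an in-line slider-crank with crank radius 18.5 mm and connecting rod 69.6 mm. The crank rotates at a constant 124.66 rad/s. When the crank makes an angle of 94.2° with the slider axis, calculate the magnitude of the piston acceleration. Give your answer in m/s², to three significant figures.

ω = 124.7 rad/s
x(θ) = r cosθ + √(L² − r² sin²θ); with ω constant, a = ω²·d²x/dθ².
d²x/dθ² = −r cosθ − r²(cos2θ)/√u − r⁴ sin²2θ/(4u^{3/2}),  u = L² − r² sin²θ = 0.00450375 m².
Substituting r = 0.0185 m, L = 0.0696 m, θ = 94.2°: d²x/dθ² = +0.006398 m.
a = ω²·d²x/dθ² = (124.7)²·(+0.006398) = +99.425 m/s²;  |a| = 99.425 m/s².

99.4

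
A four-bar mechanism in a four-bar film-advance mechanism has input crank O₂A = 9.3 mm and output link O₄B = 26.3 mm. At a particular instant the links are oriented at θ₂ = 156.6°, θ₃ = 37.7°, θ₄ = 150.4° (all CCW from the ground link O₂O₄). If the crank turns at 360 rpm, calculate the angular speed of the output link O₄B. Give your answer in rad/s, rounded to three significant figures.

12.7

ω₂ = 37.7 rad/s (from 360 rpm).
Differentiating the loop-closure r₂e^{iθ₂}+r₃e^{iθ₃}=r₁+r₄e^{iθ₄} gives r₂ω₂e^{iθ₂}+r₃ω₃e^{iθ₃}=r₄ω₄e^{iθ₄}.
Eliminating the other unknown: ω₄ = r₂ω₂ sin(θ₂−θ₃) / [r₄ sin(θ₄−θ₃)].
Numerator sine = +0.87546; denominator sine = +0.92254.
Result = 0.0093·37.7·(+0.87546) / (0.0263·(+0.92254)) = +12.651 rad/s; magnitude 12.651 rad/s.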